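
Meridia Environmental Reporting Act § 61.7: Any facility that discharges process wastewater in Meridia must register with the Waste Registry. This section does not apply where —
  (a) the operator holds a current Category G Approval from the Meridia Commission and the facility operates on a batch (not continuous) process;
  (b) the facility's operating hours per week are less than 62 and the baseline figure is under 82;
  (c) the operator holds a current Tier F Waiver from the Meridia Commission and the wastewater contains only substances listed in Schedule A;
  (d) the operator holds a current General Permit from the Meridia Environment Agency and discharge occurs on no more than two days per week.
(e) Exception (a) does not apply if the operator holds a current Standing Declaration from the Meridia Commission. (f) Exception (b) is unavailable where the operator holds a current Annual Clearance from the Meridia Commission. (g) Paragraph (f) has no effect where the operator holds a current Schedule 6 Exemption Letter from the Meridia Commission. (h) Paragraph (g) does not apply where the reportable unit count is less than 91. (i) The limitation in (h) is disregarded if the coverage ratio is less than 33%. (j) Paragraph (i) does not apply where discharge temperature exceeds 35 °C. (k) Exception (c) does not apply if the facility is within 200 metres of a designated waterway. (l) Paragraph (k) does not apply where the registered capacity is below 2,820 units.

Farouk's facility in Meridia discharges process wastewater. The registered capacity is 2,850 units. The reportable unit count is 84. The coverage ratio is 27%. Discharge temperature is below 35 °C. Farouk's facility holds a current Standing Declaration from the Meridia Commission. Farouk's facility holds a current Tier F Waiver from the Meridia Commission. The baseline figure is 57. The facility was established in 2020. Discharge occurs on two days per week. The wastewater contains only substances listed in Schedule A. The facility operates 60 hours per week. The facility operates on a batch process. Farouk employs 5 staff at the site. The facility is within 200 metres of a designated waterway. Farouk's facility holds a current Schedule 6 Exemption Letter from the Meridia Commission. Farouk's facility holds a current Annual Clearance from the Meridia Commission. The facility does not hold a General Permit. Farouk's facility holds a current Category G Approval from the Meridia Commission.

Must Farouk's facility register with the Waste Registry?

No — exception (b) applies; Farouk's facility is not required to register with the Waste Registry.

Exception (a)'s conditions are all satisfied: a current Category G Approval is held; the facility operates on a batch process. But applying paragraph (e): (e) is triggered — a current Standing Declaration is held. (a) is therefore removed.
All of (b)'s requirements are met (the facility's operating hours per week are 60, less than the 62 limit; the baseline figure is 57, under the 82 limit). Applying paragraphs (f)–(j): (f) is engaged (a current Annual Clearance is held), but is displaced by (g): (g) is triggered — a current Schedule 6 Exemption Letter is held. (h) would limit (g) — the reportable unit count is 84, less than the 91 limit — but (i) sets (h) aside: (i) operates against (h): the coverage ratio is 27%, less than the 33% limit. (j), which would lift (i), does not operate here — discharge temperature is below 35 °C. Exception (b) stands.
Exception (c)'s conditions are all satisfied: a current Tier F Waiver is held; the wastewater is Schedule-A-only. However, paragraphs (k)–(l) must be considered: (k) operates against (c): the facility is within 200 m of a designated waterway. (l) does not operate here (the registered capacity is 2,850 units, not below 2,820 units), so (k) stands. So (c) is unavailable.
Exception (d) fails — no General Permit is held.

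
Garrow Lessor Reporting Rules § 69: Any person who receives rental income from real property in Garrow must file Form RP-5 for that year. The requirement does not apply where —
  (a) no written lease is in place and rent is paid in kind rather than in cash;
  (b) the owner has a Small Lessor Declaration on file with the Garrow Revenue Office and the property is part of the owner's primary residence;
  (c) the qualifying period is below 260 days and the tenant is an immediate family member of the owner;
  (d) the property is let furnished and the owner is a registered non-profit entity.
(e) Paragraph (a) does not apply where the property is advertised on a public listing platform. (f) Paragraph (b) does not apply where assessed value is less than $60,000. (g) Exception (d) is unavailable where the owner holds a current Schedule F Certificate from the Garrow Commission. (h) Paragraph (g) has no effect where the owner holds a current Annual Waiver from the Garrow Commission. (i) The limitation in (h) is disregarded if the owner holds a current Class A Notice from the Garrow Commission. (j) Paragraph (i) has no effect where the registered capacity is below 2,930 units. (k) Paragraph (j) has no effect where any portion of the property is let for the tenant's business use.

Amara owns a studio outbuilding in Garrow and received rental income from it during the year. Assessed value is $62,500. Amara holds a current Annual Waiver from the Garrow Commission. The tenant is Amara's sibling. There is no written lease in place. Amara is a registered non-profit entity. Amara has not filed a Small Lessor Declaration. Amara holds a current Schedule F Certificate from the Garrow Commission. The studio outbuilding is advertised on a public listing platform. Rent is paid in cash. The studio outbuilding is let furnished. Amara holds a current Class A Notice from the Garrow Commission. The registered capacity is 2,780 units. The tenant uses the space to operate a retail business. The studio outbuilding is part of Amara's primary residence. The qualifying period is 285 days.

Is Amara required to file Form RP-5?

Yes — Amara must file Form RP-5.

Exception (a) does not apply: rent is paid in cash.
Exception (b) requires that the owner has a Small Lessor Declaration on file with the Garrow Revenue Office; but no Small Lessor Declaration is on file, so (b) is unavailable.
Exception (c) requires that the qualifying period is below 260 days; but the qualifying period is 285 days, not below 260 days, so (c) is unavailable.
Exception (d)'s conditions are all satisfied: the property is let furnished; Amara is a registered non-profit. However, paragraphs (g)–(k) must be considered: (g) operates against (d): a current Schedule F Certificate is held. (h) operates (a current Annual Waiver is held), but yields to (i): (i) operates against (h): a current Class A Notice is held. (j) would limit (i) — the registered capacity is 2,780 units, below the 2,930 units limit — but (k) sets (j) aside: (k) is engaged — the space is let for business use. (d) is therefore removed.
No exception applies. The general rule governs.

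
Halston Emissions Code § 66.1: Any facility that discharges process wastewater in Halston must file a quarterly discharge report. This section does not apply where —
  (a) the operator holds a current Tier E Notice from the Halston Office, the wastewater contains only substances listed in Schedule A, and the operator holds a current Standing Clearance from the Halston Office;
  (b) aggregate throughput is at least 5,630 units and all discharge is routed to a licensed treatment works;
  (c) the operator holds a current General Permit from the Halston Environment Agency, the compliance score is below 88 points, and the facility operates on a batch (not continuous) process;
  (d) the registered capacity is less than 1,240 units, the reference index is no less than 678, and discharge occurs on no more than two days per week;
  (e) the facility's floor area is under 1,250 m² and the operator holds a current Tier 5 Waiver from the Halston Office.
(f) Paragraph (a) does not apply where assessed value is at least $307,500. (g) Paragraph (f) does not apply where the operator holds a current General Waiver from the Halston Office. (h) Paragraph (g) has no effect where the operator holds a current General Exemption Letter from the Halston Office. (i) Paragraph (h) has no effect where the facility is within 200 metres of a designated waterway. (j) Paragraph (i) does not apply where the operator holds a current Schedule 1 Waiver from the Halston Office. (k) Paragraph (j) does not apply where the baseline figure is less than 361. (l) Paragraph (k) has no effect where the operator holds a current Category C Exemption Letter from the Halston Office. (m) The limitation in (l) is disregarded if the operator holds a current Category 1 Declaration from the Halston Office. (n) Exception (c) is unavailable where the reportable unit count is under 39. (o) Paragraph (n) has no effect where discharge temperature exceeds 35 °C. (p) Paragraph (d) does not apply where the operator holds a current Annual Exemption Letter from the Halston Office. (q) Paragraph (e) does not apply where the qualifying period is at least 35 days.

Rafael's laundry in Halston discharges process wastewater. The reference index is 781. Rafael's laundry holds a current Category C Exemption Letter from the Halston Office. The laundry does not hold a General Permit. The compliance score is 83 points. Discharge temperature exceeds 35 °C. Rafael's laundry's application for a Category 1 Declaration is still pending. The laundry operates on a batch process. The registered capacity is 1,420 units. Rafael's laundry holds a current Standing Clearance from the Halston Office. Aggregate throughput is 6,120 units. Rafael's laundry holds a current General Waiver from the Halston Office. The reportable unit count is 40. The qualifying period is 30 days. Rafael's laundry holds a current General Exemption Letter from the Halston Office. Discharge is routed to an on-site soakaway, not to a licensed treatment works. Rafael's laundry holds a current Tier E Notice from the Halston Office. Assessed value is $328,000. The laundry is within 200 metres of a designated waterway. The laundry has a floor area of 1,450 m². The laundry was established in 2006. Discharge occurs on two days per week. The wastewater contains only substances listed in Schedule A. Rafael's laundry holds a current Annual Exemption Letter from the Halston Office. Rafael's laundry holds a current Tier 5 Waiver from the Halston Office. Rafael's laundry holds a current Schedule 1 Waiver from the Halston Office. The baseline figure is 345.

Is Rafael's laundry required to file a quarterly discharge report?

Yes — Rafael's laundry must file a quarterly discharge report.

Exception (a) is satisfied on its face — a current Tier E Notice is held; the wastewater is Schedule-A-only; a current Standing Clearance is held. However, paragraphs (f)–(m) must be considered: (f) operates against (a): assessed value is $328,000, meeting the $307,500 threshold. (g) is engaged (a current General Waiver is held), but is overridden by (h): (h) operates against (g): a current General Exemption Letter is held. (i) is engaged (the laundry is within 200 m of a designated waterway), but is displaced by (j): (j) operates against (i): a current Schedule 1 Waiver is held. (k) is triggered (the baseline figure is 345, less than the 361 limit), but yields to (l): (l) operates — a current Category C Exemption Letter is held. (m), which would lift (l), is inapplicable — there is no Category 1 Declaration in force. Exception (a) does not apply.
Exception (b) requires that all discharge is routed to a licensed treatment works; but discharge is not routed to a licensed treatment works, so (b) is unavailable.
Exception (c) does not apply: no General Permit is held.
Exception (d) fails — the registered capacity is 1,420 units, not less than 1,240 units.
Exception (e) does not apply: the facility's floor area is 1,450 m², not under 1,250 m².
Every exception is unavailable, so the rule governs.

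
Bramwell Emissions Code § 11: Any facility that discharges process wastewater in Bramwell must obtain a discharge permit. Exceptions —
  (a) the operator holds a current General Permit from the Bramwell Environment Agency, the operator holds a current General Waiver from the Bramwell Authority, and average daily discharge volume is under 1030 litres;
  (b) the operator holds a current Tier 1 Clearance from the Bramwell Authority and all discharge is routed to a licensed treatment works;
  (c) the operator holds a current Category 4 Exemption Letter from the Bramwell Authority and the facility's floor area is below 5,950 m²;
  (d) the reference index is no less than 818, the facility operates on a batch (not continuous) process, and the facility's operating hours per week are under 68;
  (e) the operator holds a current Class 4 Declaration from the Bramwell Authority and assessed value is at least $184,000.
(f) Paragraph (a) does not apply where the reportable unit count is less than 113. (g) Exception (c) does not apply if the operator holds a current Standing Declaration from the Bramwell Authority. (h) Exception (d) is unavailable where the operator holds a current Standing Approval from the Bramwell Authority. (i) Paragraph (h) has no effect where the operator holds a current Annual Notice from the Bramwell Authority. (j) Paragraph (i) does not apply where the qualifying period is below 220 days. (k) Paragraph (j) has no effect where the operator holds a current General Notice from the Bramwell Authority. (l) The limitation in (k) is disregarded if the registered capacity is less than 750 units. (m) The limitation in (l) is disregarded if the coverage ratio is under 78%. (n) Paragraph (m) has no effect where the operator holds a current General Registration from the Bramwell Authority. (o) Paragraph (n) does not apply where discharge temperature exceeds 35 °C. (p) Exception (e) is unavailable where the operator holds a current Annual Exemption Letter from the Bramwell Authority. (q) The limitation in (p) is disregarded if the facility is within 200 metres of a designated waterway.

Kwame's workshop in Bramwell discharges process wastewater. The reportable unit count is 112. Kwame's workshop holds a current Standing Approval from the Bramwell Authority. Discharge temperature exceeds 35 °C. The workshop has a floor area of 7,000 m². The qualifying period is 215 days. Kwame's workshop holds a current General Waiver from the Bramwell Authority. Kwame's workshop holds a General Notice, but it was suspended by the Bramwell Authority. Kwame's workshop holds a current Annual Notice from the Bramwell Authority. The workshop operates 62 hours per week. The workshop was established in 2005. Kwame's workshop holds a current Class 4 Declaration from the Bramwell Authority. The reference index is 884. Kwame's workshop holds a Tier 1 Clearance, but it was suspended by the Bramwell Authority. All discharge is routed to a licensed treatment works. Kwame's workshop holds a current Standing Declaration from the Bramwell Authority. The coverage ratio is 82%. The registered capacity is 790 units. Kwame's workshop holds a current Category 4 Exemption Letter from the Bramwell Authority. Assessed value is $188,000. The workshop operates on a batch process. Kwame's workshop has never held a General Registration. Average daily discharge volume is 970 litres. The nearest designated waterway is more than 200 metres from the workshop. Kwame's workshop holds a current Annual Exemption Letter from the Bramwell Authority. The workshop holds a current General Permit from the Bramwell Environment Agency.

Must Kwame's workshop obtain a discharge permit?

Yes — Kwame's workshop must obtain a discharge permit.

Exception (a): a current General Permit is held; a current General Waiver is held; average daily discharge volume is 970 litres, under the 1030 litres limit — every condition holds. But: (f) applies — the reportable unit count is 112, less than the 113 limit. Exception (a) does not apply.
Exception (b) does not apply: there is no Tier 1 Clearance in force.
Exception (c) requires that the facility's floor area is below 5,950 m²; but the facility's floor area is 7,000 m², not below 5,950 m², so (c) is unavailable.
Exception (d) is satisfied on its face — the reference index is 884, meeting the 818 threshold; the facility operates on a batch process; the facility's operating hours per week are 62, under the 68 limit. But: (h) is engaged — a current Standing Approval is held. (i) would limit (h) — a current Annual Notice is held — but (j) sets (i) aside: (j) is engaged — the qualifying period is 215 days, below the 220 days limit. (k), which would lift (j), is inapplicable — the General Notice is not current. Exception (d) does not apply.
Exception (e)'s conditions are all satisfied: a current Class 4 Declaration is held; assessed value is $188,000, meeting the $184,000 threshold. However, paragraphs (p)–(q) must be considered: (p) is triggered — a current Annual Exemption Letter is held. (q), which would lift (p), does not operate here — the workshop is more than 200 m from any designated waterway. So (e) is unavailable.
None of the exceptions is available; § 11 applies in full.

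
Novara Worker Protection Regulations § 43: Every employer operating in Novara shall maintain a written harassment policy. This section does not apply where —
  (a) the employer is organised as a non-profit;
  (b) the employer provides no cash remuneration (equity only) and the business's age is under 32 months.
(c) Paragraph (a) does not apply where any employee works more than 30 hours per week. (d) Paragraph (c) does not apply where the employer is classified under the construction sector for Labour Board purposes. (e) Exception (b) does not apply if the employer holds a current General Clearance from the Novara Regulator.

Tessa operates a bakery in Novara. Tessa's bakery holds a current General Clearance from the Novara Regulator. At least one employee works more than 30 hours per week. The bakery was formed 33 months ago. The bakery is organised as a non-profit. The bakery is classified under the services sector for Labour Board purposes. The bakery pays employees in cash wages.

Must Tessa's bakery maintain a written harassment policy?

Exception (a) is satisfied on its face — the employer is a non-profit. But applying paragraphs (c)–(d): (c) applies — at least one employee exceeds 30 hours/week. (d), which would lift (c), is not triggered — the bakery is classified under the services sector. So (a) is unavailable.
Exception (b) requires that the employer provides no cash remuneration (equity only); but employees are paid cash wages, so (b) is unavailable.
No exception applies. The general rule governs.

Yes — Tessa's bakery must maintain a written harassment policy.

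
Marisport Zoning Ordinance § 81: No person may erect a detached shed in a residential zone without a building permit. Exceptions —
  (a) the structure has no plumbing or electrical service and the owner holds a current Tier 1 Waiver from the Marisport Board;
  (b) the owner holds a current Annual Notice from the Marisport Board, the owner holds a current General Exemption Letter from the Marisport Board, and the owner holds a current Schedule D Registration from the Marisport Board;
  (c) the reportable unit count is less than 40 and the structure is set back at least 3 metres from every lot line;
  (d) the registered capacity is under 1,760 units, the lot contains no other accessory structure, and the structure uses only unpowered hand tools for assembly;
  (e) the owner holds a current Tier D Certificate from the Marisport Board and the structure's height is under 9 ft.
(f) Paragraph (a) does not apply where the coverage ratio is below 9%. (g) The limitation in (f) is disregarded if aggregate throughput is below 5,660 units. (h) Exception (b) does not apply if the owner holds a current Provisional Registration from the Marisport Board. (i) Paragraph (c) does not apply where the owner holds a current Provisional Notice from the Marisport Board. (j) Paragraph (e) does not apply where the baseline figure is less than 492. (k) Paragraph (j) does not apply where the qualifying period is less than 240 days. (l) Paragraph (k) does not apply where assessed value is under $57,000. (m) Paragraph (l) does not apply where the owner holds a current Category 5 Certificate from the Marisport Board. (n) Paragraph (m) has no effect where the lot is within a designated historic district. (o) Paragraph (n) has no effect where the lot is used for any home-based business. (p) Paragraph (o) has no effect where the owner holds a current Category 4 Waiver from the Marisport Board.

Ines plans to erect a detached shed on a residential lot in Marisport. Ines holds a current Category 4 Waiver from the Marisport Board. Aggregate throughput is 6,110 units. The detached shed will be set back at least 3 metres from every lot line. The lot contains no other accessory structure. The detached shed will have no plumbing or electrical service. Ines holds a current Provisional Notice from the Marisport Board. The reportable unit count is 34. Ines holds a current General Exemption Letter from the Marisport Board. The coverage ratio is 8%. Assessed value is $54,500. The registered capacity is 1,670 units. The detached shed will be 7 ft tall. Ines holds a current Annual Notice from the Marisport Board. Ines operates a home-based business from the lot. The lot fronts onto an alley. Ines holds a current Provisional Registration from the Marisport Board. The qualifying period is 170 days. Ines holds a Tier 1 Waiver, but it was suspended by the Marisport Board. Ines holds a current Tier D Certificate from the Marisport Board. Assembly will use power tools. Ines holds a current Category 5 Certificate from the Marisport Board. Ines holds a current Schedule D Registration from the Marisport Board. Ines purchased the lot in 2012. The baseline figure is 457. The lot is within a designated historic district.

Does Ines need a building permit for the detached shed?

Exception (a) fails — no current Tier 1 Waiver is held.
Exception (b): a current Annual Notice is held; a current General Exemption Letter is held; a current Schedule D Registration is held — every condition holds. Turning to paragraph (h): (h) operates against (b): a current Provisional Registration is held. (b) is therefore removed.
Exception (c): the reportable unit count is 34, less than the 40 limit; the setback is at least 3 m on every side — every condition holds. But applying paragraph (i): (i) operates — a current Provisional Notice is held. (c) is therefore removed.
Exception (d) does not apply: assembly uses power tools.
All of (e)'s requirements are met (a current Tier D Certificate is held; the structure's height is 7 ft, under the 9 ft limit). Turning to paragraphs (j)–(p): (j) operates against (e): the baseline figure is 457, less than the 492 limit. (k) would limit (j) — the qualifying period is 170 days, less than the 240 days limit — but (l) sets (k) aside: (l) operates against (k): assessed value is $54,500, under the $57,000 limit. (m) would limit (l) — a current Category 5 Certificate is held — but (n) sets (m) aside: (n) operates against (m): the lot is in a historic district. (o) applies (a home-based business operates on the lot), but is displaced by (p): (p) operates against (o): a current Category 4 Waiver is held. (e) is therefore removed.
No exception applies. The general rule governs.

Yes — Ines must obtain a building permit.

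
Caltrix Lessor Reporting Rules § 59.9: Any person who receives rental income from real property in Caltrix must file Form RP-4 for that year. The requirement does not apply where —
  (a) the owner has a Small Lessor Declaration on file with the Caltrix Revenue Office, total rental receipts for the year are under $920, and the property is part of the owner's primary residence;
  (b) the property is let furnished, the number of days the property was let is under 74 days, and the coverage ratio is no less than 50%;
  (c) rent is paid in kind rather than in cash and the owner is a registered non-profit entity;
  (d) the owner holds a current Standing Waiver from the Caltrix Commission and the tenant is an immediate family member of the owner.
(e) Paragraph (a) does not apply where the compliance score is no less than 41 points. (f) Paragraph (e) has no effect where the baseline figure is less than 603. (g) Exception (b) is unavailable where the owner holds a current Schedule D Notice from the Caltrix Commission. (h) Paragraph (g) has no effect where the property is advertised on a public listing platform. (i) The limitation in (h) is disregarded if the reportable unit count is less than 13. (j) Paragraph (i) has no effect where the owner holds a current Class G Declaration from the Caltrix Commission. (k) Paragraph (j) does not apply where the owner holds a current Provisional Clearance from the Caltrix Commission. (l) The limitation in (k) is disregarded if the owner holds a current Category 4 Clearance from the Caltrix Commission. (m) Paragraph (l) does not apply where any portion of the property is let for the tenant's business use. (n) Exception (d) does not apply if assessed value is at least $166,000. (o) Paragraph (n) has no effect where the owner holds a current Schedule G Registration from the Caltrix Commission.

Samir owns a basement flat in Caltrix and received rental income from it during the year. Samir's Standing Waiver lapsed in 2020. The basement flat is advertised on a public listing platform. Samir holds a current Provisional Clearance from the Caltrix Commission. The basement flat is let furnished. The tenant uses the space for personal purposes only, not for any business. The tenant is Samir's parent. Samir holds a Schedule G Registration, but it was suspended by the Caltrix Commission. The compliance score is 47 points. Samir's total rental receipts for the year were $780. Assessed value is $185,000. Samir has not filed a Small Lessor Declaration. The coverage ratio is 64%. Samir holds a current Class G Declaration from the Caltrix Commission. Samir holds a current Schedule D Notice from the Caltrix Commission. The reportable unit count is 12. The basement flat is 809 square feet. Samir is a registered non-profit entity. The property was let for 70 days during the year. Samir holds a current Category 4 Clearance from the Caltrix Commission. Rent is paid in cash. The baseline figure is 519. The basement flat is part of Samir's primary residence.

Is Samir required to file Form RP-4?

No — exception (b) applies; Samir is not required to file Form RP-4.

Exception (a) requires that the owner has a Small Lessor Declaration on file with the Caltrix Revenue Office; but no Small Lessor Declaration is on file, so (a) is unavailable.
All of (b)'s requirements are met (the property is let furnished; the number of days the property was let is 70 days, under the 74 days limit; the coverage ratio is 64%, meeting the 50% threshold). Considering the limiting provisions: (g) would limit (b) — a current Schedule D Notice is held — but (h) sets (g) aside: (h) operates — the property is publicly advertised. (i) applies (the reportable unit count is 12, less than the 13 limit), but is set aside by (j): (j) is triggered — a current Class G Declaration is held. (k) would limit (j) — a current Provisional Clearance is held — but (l) sets (k) aside: (l) operates against (k): a current Category 4 Clearance is held. (m), which would lift (l), is inapplicable — the space is used for personal purposes only. (b) remains available.
Exception (c) requires that rent is paid in kind rather than in cash; but rent is paid in cash, so (c) is unavailable.
Exception (d) does not apply: no current Standing Waiver is held.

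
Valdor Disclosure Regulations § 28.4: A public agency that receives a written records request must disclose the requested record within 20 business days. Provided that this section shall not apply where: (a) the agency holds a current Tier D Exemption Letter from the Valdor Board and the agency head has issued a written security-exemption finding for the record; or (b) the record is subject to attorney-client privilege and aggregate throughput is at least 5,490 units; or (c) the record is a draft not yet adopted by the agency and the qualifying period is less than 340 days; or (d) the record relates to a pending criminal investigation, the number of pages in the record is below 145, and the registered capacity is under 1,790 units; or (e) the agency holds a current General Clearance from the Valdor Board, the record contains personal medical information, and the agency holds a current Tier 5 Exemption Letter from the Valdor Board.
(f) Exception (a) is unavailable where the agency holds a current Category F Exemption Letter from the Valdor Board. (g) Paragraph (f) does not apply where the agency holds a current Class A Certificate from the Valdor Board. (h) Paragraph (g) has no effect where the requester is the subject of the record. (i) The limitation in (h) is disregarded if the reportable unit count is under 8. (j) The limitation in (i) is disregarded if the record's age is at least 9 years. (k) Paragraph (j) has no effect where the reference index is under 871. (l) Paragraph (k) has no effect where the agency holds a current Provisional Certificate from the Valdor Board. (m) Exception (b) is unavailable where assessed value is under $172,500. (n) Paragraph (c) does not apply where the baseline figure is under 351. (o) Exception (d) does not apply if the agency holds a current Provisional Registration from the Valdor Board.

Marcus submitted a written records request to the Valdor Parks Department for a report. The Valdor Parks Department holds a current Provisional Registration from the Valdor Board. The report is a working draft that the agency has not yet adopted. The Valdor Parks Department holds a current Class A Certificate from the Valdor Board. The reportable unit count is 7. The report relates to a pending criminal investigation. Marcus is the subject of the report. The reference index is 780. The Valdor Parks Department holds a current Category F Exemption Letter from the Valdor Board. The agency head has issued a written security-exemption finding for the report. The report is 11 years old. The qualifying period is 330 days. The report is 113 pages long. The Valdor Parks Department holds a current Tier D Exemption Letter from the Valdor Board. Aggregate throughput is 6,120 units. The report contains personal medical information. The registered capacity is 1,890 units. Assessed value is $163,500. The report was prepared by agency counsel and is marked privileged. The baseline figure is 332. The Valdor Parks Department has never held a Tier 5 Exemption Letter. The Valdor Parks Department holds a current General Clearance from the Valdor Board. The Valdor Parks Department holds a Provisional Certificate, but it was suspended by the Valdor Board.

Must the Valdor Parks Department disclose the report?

No — exception (a) applies; the Valdor Parks Department is not required to disclose the report.

Exception (a)'s conditions are all satisfied: a current Tier D Exemption Letter is held; a written security-exemption finding has been issued. Under paragraphs (f)–(l): (f) operates (a current Category F Exemption Letter is held), but yields to (g): (g) operates — a current Class A Certificate is held. (h) would limit (g) — Marcus is the subject of the report — but (i) sets (h) aside: (i) operates against (h): the reportable unit count is 7, under the 8 limit. (j) would limit (i) — the record's age is 11 years, meeting the 9 years threshold — but (k) sets (j) aside: (k) operates — the reference index is 780, under the 871 limit. (l), which would lift (k), does not operate here — there is no Provisional Certificate in force. Exception (a) stands.
Exception (b)'s conditions are all satisfied: the report is privileged; aggregate throughput is 6,120 units, meeting the 5,490 units threshold. But: (m) applies — assessed value is $163,500, under the $172,500 limit. Exception (b) does not apply.
Exception (c) is satisfied on its face — the report is an unadopted draft; the qualifying period is 330 days, less than the 340 days limit. But: (n) is engaged — the baseline figure is 332, under the 351 limit. So (c) is unavailable.
Exception (d) requires that the registered capacity is under 1,790 units; but the registered capacity is 1,890 units, not under 1,790 units, so (d) is unavailable.
Exception (e) fails — no current Tier 5 Exemption Letter is held.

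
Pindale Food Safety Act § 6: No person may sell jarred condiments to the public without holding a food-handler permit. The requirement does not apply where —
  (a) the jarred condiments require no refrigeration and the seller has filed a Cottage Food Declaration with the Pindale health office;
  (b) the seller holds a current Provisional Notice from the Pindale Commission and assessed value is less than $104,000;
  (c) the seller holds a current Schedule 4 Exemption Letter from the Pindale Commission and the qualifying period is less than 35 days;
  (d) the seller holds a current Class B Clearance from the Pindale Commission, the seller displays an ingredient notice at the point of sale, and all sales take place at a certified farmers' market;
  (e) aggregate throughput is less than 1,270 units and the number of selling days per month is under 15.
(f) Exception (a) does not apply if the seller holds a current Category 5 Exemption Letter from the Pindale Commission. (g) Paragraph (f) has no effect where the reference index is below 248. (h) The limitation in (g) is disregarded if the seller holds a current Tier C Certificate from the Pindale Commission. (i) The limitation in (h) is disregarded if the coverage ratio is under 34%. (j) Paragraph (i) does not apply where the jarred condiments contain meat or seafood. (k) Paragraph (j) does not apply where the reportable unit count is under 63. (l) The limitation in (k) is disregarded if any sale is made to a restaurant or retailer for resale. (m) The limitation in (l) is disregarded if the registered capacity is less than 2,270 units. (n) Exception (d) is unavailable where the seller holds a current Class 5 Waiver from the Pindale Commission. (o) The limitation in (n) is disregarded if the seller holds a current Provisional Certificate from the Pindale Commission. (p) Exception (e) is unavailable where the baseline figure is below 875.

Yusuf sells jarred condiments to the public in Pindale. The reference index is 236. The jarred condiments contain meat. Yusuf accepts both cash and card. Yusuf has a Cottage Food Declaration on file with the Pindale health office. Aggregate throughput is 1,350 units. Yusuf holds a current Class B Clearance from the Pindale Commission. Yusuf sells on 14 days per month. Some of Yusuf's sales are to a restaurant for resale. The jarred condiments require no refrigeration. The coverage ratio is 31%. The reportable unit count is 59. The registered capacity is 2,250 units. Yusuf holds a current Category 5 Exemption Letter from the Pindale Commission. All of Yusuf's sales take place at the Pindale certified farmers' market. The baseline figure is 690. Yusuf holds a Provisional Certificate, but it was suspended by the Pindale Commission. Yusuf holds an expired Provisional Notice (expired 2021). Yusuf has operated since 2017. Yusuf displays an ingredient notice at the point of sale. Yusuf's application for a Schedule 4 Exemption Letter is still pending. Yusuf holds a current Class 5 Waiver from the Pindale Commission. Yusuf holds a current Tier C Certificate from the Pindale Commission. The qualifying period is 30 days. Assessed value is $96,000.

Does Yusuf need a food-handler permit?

No — exception (a) applies; Yusuf is not required to hold a food-handler permit.

Exception (a): the jarred condiments are shelf-stable; a Cottage Food Declaration is on file — every condition holds. Under paragraphs (f)–(m): (f) would limit (a) — a current Category 5 Exemption Letter is held — but (g) sets (f) aside: (g) operates against (f): the reference index is 236, below the 248 limit. (h) would limit (g) — a current Tier C Certificate is held — but (i) sets (h) aside: (i) applies — the coverage ratio is 31%, under the 34% limit. (j) would limit (i) — the jarred condiments contain meat — but (k) sets (j) aside: (k) applies — the reportable unit count is 59, under the 63 limit. (l) would limit (k) — some sales are to a restaurant for resale — but (m) sets (l) aside: (m) is triggered — the registered capacity is 2,250 units, less than the 2,270 units limit. Exception (a) stands.
Exception (b) requires that the seller holds a current Provisional Notice from the Pindale Commission; but there is no Provisional Notice in force, so (b) is unavailable.
Exception (c) fails — the Schedule 4 Exemption Letter is not current.
Exception (d): a current Class B Clearance is held; an ingredient notice is displayed; all sales are at a certified farmers' market — every condition holds. However, paragraphs (n)–(o) must be considered: (n) operates — a current Class 5 Waiver is held. (o), which would lift (n), is not triggered — the Provisional Certificate is not current. So (d) is unavailable.
Exception (e) requires that aggregate throughput is less than 1,270 units; but aggregate throughput is 1,350 units, not less than 1,270 units, so (e) is unavailable.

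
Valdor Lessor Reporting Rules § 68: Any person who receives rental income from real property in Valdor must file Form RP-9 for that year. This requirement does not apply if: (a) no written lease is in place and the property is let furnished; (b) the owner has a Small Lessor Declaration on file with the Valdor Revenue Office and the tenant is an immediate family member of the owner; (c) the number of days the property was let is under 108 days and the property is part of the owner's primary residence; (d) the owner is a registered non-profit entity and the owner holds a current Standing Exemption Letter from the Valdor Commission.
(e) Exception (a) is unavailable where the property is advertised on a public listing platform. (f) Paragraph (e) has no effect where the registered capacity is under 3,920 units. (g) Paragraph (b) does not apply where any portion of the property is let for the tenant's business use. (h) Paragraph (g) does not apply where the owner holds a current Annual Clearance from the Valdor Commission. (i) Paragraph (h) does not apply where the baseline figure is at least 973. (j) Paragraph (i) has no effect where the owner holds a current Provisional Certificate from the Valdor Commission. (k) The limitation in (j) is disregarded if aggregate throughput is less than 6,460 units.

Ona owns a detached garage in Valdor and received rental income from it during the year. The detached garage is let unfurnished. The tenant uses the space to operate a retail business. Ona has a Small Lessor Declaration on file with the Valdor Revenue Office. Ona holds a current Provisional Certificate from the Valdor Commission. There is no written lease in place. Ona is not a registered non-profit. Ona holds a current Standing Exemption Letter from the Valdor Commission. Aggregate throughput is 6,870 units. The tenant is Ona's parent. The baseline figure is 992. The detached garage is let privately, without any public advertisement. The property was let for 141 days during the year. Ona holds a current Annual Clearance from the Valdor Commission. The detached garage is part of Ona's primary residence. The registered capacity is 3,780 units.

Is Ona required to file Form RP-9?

No — exception (b) applies; Ona is not required to file Form RP-9.

Exception (a) fails — the property is let unfurnished.
Exception (b) is satisfied on its face — a Small Lessor Declaration is on file; the tenant is an immediate family member. Applying paragraphs (g)–(k): (g) operates (the space is let for business use), but is set aside by (h): (h) is triggered — a current Annual Clearance is held. (i) is triggered (the baseline figure is 992, meeting the 973 threshold), but is displaced by (j): (j) operates against (i): a current Provisional Certificate is held. (k), which would lift (j), is not engaged — aggregate throughput is 6,870 units, not less than 6,460 units. Exception (b) stands.
Exception (c) does not apply: the number of days the property was let is 141 days, not under 108 days.
Exception (d) requires that the owner is a registered non-profit entity; but Ona is not a registered non-profit, so (d) is unavailable.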